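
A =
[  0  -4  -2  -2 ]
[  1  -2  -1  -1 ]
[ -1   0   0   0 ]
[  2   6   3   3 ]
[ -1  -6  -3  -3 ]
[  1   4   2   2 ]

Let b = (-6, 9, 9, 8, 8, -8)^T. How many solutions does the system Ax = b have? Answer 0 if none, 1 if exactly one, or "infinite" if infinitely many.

0

Row reduce the augmented matrix [A | b].
Swap R1 ↔ R2
R3 ← R3 + R1: [0, -2, -1, -1, 18]
R4 ← R4 − (2)·R1: [0, 10, 5, 5, -10]
R5 ← R5 + R1: [0, -8, -4, -4, 17]
R6 ← R6 − R1: [0, 6, 3, 3, -17]
R3 ← R3 − (1/2)·R2: [0, 0, 0, 0, 21]
R4 ← R4 + (5/2)·R2: [0, 0, 0, 0, -25]
R5 ← R5 − (2)·R2: [0, 0, 0, 0, 29]
R6 ← R6 + (3/2)·R2: [0, 0, 0, 0, -26]
R4 ← R4 + (25/21)·R3: [0, 0, 0, 0, 0]
R5 ← R5 − (29/21)·R3: [0, 0, 0, 0, 0]
R6 ← R6 + (26/21)·R3: [0, 0, 0, 0, 0]
The echelon form has 3 nonzero rows; the last pivot sits in the augmented column, so rank(A) = 2 but rank([A|b]) = 3.
Since the ranks differ, the system is inconsistent.
It has no solutions.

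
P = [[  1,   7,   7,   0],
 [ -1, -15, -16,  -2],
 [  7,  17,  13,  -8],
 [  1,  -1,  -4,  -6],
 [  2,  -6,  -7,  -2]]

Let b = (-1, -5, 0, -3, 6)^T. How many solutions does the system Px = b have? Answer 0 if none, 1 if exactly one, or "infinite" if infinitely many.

Row reduce the augmented matrix [P | b].
R2 ← R2 + R1: [0, -8, -9, -2, -6]
R3 ← R3 − (7)·R1: [0, -32, -36, -8, 7]
R4 ← R4 − R1: [0, -8, -11, -6, -2]
R5 ← R5 − (2)·R1: [0, -20, -21, -2, 8]
R3 ← R3 − (4)·R2: [0, 0, 0, 0, 31]
R4 ← R4 − R2: [0, 0, -2, -4, 4]
R5 ← R5 − (5/2)·R2: [0, 0, 3/2, 3, 23]
Swap R3 ↔ R4
R5 ← R5 + (3/4)·R3: [0, 0, 0, 0, 26]
R5 ← R5 − (26/31)·R4: [0, 0, 0, 0, 0]
The echelon form has 4 nonzero rows; the last pivot sits in the augmented column, so rank(P) = 3 but rank([P|b]) = 4.
Since the ranks differ, the system is inconsistent.
It has no solutions.

0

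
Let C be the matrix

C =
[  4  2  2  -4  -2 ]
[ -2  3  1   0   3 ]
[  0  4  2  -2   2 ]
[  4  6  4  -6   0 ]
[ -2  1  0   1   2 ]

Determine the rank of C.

Row reduce to echelon form.
R2 ← R2 + (1/2)·R1: [0, 4, 2, -2, 2]
R4 ← R4 − R1: [0, 4, 2, -2, 2]
R5 ← R5 + (1/2)·R1: [0, 2, 1, -1, 1]
R3 ← R3 − R2: [0, 0, 0, 0, 0]
R4 ← R4 − R2: [0, 0, 0, 0, 0]
R5 ← R5 − (1/2)·R2: [0, 0, 0, 0, 0]
Echelon form has 2 nonzero rows, so rank(C) = 2.

2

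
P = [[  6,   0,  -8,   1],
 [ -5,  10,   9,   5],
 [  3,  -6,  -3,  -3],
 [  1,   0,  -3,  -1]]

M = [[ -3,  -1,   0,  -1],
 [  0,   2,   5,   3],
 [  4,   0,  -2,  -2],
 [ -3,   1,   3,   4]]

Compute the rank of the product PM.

3

First compute PM:
[[-53,  -5,  19,  14],
 [ 36,  30,  47,  37],
 [-12, -18, -33, -27],
 [-12,  -2,   3,   1]]
Now row reduce the product.
R2 ← R2 + (36/53)·R1: [0, 1410/53, 3175/53, 2465/53]
R3 ← R3 − (12/53)·R1: [0, -894/53, -1977/53, -1599/53]
R4 ← R4 − (12/53)·R1: [0, -46/53, -69/53, -115/53]
R3 ← R3 + (149/235)·R2: [0, 0, 32/47, -32/47]
R4 ← R4 + (23/705)·R2: [0, 0, 92/141, -92/141]
R4 ← R4 − (23/24)·R3: [0, 0, 0, 0]
3 nonzero rows, so rank(PM) = 3.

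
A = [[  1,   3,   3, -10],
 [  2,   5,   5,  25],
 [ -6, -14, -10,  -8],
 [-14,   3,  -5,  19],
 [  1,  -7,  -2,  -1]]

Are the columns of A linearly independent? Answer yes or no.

Row reduce A to echelon form.
R2 ← R2 − (2)·R1: [0, -1, -1, 45]
R3 ← R3 + (6)·R1: [0, 4, 8, -68]
R4 ← R4 + (14)·R1: [0, 45, 37, -121]
R5 ← R5 − R1: [0, -10, -5, 9]
R3 ← R3 + (4)·R2: [0, 0, 4, 112]
R4 ← R4 + (45)·R2: [0, 0, -8, 1904]
R5 ← R5 − (10)·R2: [0, 0, 5, -441]
R4 ← R4 + (2)·R3: [0, 0, 0, 2128]
R5 ← R5 − (5/4)·R3: [0, 0, 0, -581]
R5 ← R5 + (83/304)·R4: [0, 0, 0, 0]
4 pivots among 4 columns.
Every column is a pivot column, so the columns are linearly independent.

yes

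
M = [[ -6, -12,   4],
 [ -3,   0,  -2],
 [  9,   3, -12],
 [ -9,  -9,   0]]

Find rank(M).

3

Row reduce to echelon form.
R2 ← R2 − (1/2)·R1: [0, 6, -4]
R3 ← R3 + (3/2)·R1: [0, -15, -6]
R4 ← R4 − (3/2)·R1: [0, 9, -6]
R3 ← R3 + (5/2)·R2: [0, 0, -16]
R4 ← R4 − (3/2)·R2: [0, 0, 0]
Echelon form has 3 nonzero rows, so rank(M) = 3.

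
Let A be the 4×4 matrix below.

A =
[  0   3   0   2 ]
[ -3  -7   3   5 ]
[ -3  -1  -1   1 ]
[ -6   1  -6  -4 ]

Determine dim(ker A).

Row reduce to echelon form.
Swap R1 ↔ R2
R3 ← R3 − R1: [0, 6, -4, -4]
R4 ← R4 − (2)·R1: [0, 15, -12, -14]
R3 ← R3 − (2)·R2: [0, 0, -4, -8]
R4 ← R4 − (5)·R2: [0, 0, -12, -24]
R4 ← R4 − (3)·R3: [0, 0, 0, 0]
3 nonzero rows, so rank(A) = 3.
A has 4 columns; by rank–nullity, nullity = 4 − 3 = 1.

1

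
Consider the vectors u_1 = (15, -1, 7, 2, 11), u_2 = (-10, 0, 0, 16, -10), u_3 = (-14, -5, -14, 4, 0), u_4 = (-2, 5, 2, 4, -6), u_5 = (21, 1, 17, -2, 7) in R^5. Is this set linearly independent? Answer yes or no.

no

Form the matrix with these vectors as rows and row reduce.
R2 ← R2 + (2/3)·R1: [0, -2/3, 14/3, 52/3, -8/3]
R3 ← R3 + (14/15)·R1: [0, -89/15, -112/15, 88/15, 154/15]
R4 ← R4 + (2/15)·R1: [0, 73/15, 44/15, 64/15, -68/15]
R5 ← R5 − (7/5)·R1: [0, 12/5, 36/5, -24/5, -42/5]
R3 ← R3 − (89/10)·R2: [0, 0, -49, -742/5, 34]
R4 ← R4 + (73/10)·R2: [0, 0, 37, 654/5, -24]
R5 ← R5 + (18/5)·R2: [0, 0, 24, 288/5, -18]
R4 ← R4 + (37/49)·R3: [0, 0, 0, 656/35, 82/49]
R5 ← R5 + (24/49)·R3: [0, 0, 0, -528/35, -66/49]
R5 ← R5 + (33/41)·R4: [0, 0, 0, 0, 0]
4 nonzero rows, so the 5 vectors span a space of dimension 4.
Since 4 < 5, the vectors are linearly dependent.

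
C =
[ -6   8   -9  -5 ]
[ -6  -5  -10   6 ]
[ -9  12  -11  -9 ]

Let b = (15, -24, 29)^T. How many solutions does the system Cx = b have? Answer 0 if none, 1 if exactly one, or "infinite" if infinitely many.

infinite

Row reduce the augmented matrix [C | b].
R2 ← R2 − R1: [0, -13, -1, 11, -39]
R3 ← R3 − (3/2)·R1: [0, 0, 5/2, -3/2, 13/2]
The echelon form has 3 nonzero rows, and every pivot lies in the first 4 columns, so rank(C) = rank([C|b]) = 3.
The system is consistent.
rank = 3 < 4 unknowns, so there are infinitely many solutions.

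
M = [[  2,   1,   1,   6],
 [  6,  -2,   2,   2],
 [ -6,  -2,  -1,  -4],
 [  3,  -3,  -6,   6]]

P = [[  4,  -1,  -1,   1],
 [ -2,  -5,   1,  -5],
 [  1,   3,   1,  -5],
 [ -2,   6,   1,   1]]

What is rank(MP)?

First compute MP:
[[ -5,  32,   6,  -2],
 [ 26,  22,  -4,   8],
 [-13, -11,  -1,   5],
 [  0,  30,  -6,  54]]
Now row reduce the product.
R2 ← R2 + (26/5)·R1: [0, 942/5, 136/5, -12/5]
R3 ← R3 − (13/5)·R1: [0, -471/5, -83/5, 51/5]
R3 ← R3 + (1/2)·R2: [0, 0, -3, 9]
R4 ← R4 − (25/157)·R2: [0, 0, -1622/157, 8538/157]
R4 ← R4 − (1622/471)·R3: [0, 0, 0, 3672/157]
4 nonzero rows, so rank(MP) = 4.

4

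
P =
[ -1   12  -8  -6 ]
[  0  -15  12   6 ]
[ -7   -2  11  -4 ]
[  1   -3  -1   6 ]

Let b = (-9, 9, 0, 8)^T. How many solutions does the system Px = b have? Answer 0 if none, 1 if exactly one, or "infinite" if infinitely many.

Row reduce the augmented matrix [P | b].
R3 ← R3 − (7)·R1: [0, -86, 67, 38, 63]
R4 ← R4 + R1: [0, 9, -9, 0, -1]
R3 ← R3 − (86/15)·R2: [0, 0, -9/5, 18/5, 57/5]
R4 ← R4 + (3/5)·R2: [0, 0, -9/5, 18/5, 22/5]
R4 ← R4 − R3: [0, 0, 0, 0, -7]
The echelon form has 4 nonzero rows; the last pivot sits in the augmented column, so rank(P) = 3 but rank([P|b]) = 4.
Since the ranks differ, the system is inconsistent.
It has no solutions.

0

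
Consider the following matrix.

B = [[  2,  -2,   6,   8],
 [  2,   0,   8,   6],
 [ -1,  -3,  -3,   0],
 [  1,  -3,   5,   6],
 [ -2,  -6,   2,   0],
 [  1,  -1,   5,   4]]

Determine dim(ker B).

1

Row reduce to echelon form.
R2 ← R2 − R1: [0, 2, 2, -2]
R3 ← R3 + (1/2)·R1: [0, -4, 0, 4]
R4 ← R4 − (1/2)·R1: [0, -2, 2, 2]
R5 ← R5 + R1: [0, -8, 8, 8]
R6 ← R6 − (1/2)·R1: [0, 0, 2, 0]
R3 ← R3 + (2)·R2: [0, 0, 4, 0]
R4 ← R4 + R2: [0, 0, 4, 0]
R5 ← R5 + (4)·R2: [0, 0, 16, 0]
R4 ← R4 − R3: [0, 0, 0, 0]
R5 ← R5 − (4)·R3: [0, 0, 0, 0]
R6 ← R6 − (1/2)·R3: [0, 0, 0, 0]
3 nonzero rows, so rank(B) = 3.
B has 4 columns; by rank–nullity, nullity = 4 − 3 = 1.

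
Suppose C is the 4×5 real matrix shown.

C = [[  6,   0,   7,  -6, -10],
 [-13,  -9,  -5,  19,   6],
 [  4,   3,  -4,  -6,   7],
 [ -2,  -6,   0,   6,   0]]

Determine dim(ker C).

2

Row reduce to echelon form.
R2 ← R2 + (13/6)·R1: [0, -9, 61/6, 6, -47/3]
R3 ← R3 − (2/3)·R1: [0, 3, -26/3, -2, 41/3]
R4 ← R4 + (1/3)·R1: [0, -6, 7/3, 4, -10/3]
R3 ← R3 + (1/3)·R2: [0, 0, -95/18, 0, 76/9]
R4 ← R4 − (2/3)·R2: [0, 0, -40/9, 0, 64/9]
R4 ← R4 − (16/19)·R3: [0, 0, 0, 0, 0]
3 nonzero rows, so rank(C) = 3.
C has 5 columns; by rank–nullity, nullity = 5 − 3 = 2.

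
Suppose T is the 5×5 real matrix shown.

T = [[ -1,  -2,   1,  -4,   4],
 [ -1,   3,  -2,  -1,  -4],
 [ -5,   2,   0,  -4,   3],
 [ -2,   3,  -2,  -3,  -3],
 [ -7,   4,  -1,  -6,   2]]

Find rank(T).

Row reduce to echelon form.
R2 ← R2 − R1: [0, 5, -3, 3, -8]
R3 ← R3 − (5)·R1: [0, 12, -5, 16, -17]
R4 ← R4 − (2)·R1: [0, 7, -4, 5, -11]
R5 ← R5 − (7)·R1: [0, 18, -8, 22, -26]
R3 ← R3 − (12/5)·R2: [0, 0, 11/5, 44/5, 11/5]
R4 ← R4 − (7/5)·R2: [0, 0, 1/5, 4/5, 1/5]
R5 ← R5 − (18/5)·R2: [0, 0, 14/5, 56/5, 14/5]
R4 ← R4 − (1/11)·R3: [0, 0, 0, 0, 0]
R5 ← R5 − (14/11)·R3: [0, 0, 0, 0, 0]
Echelon form has 3 nonzero rows, so rank(T) = 3.

3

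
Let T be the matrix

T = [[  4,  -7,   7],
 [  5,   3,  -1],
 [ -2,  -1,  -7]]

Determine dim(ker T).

0

Row reduce to echelon form.
R2 ← R2 − (5/4)·R1: [0, 47/4, -39/4]
R3 ← R3 + (1/2)·R1: [0, -9/2, -7/2]
R3 ← R3 + (18/47)·R2: [0, 0, -340/47]
3 nonzero rows, so rank(T) = 3.
T has 3 columns; by rank–nullity, nullity = 3 − 3 = 0.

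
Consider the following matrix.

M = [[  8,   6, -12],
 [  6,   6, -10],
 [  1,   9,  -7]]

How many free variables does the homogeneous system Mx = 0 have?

1

Row reduce to echelon form.
R2 ← R2 − (3/4)·R1: [0, 3/2, -1]
R3 ← R3 − (1/8)·R1: [0, 33/4, -11/2]
R3 ← R3 − (11/2)·R2: [0, 0, 0]
2 nonzero rows, so rank(M) = 2.
M has 3 columns; by rank–nullity, nullity = 3 − 2 = 1.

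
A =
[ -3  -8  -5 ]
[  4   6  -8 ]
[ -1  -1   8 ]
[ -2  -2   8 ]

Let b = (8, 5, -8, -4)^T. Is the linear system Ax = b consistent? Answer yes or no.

Row reduce the augmented matrix [A | b].
R2 ← R2 + (4/3)·R1: [0, -14/3, -44/3, 47/3]
R3 ← R3 − (1/3)·R1: [0, 5/3, 29/3, -32/3]
R4 ← R4 − (2/3)·R1: [0, 10/3, 34/3, -28/3]
R3 ← R3 + (5/14)·R2: [0, 0, 31/7, -71/14]
R4 ← R4 + (5/7)·R2: [0, 0, 6/7, 13/7]
R4 ← R4 − (6/31)·R3: [0, 0, 0, 88/31]
The echelon form has 4 nonzero rows; the last pivot sits in the augmented column, so rank(A) = 3 but rank([A|b]) = 4.
Since the ranks differ, the system is inconsistent.

no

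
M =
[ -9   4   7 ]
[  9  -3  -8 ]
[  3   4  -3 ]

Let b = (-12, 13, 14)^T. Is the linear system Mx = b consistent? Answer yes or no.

Row reduce the augmented matrix [M | b].
R2 ← R2 + R1: [0, 1, -1, 1]
R3 ← R3 + (1/3)·R1: [0, 16/3, -2/3, 10]
R3 ← R3 − (16/3)·R2: [0, 0, 14/3, 14/3]
The echelon form has 3 nonzero rows, and every pivot lies in the first 3 columns, so rank(M) = rank([M|b]) = 3.
The system is consistent.

yes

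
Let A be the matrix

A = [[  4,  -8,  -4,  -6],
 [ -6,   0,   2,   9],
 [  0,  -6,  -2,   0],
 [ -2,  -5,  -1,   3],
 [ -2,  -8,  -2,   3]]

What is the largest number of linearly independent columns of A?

Row reduce to echelon form.
R2 ← R2 + (3/2)·R1: [0, -12, -4, 0]
R4 ← R4 + (1/2)·R1: [0, -9, -3, 0]
R5 ← R5 + (1/2)·R1: [0, -12, -4, 0]
R3 ← R3 − (1/2)·R2: [0, 0, 0, 0]
R4 ← R4 − (3/4)·R2: [0, 0, 0, 0]
R5 ← R5 − R2: [0, 0, 0, 0]
Echelon form has 2 nonzero rows, so rank(A) = 2.
The rank gives the maximum number of linearly independent columns: 2.

2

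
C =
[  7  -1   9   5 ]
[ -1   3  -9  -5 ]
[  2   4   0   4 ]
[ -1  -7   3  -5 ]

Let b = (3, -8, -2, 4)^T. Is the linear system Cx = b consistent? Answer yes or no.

Row reduce the augmented matrix [C | b].
R2 ← R2 + (1/7)·R1: [0, 20/7, -54/7, -30/7, -53/7]
R3 ← R3 − (2/7)·R1: [0, 30/7, -18/7, 18/7, -20/7]
R4 ← R4 + (1/7)·R1: [0, -50/7, 30/7, -30/7, 31/7]
R3 ← R3 − (3/2)·R2: [0, 0, 9, 9, 17/2]
R4 ← R4 + (5/2)·R2: [0, 0, -15, -15, -29/2]
R4 ← R4 + (5/3)·R3: [0, 0, 0, 0, -1/3]
The echelon form has 4 nonzero rows; the last pivot sits in the augmented column, so rank(C) = 3 but rank([C|b]) = 4.
Since the ranks differ, the system is inconsistent.

no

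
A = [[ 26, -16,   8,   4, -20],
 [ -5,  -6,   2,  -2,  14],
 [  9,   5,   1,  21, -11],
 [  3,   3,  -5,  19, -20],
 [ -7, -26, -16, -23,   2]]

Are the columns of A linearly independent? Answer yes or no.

Row reduce A to echelon form.
R2 ← R2 + (5/26)·R1: [0, -118/13, 46/13, -16/13, 132/13]
R3 ← R3 − (9/26)·R1: [0, 137/13, -23/13, 255/13, -53/13]
R4 ← R4 − (3/26)·R1: [0, 63/13, -77/13, 241/13, -230/13]
R5 ← R5 + (7/26)·R1: [0, -394/13, -180/13, -285/13, -44/13]
R3 ← R3 + (137/118)·R2: [0, 0, 138/59, 1073/59, 455/59]
R4 ← R4 + (63/118)·R2: [0, 0, -238/59, 1055/59, -724/59]
R5 ← R5 − (197/59)·R2: [0, 0, -1514/59, -1051/59, -2200/59]
R4 ← R4 + (119/69)·R3: [0, 0, 0, 3398/69, 71/69]
R5 ← R5 + (757/69)·R3: [0, 0, 0, 12538/69, 3265/69]
R5 ← R5 − (6269/1699)·R4: [0, 0, 0, 0, 73944/1699]
5 pivots among 5 columns.
Every column is a pivot column, so the columns are linearly independent.

yes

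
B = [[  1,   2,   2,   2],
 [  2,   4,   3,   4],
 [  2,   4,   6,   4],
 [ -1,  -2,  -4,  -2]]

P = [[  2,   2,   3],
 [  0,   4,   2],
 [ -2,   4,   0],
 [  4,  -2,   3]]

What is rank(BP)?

First compute BP:
[[  6,  14,  13],
 [ 14,  24,  26],
 [  8,  36,  26],
 [ -2, -22, -13]]
Now row reduce the product.
R2 ← R2 − (7/3)·R1: [0, -26/3, -13/3]
R3 ← R3 − (4/3)·R1: [0, 52/3, 26/3]
R4 ← R4 + (1/3)·R1: [0, -52/3, -26/3]
R3 ← R3 + (2)·R2: [0, 0, 0]
R4 ← R4 − (2)·R2: [0, 0, 0]
2 nonzero rows, so rank(BP) = 2.

2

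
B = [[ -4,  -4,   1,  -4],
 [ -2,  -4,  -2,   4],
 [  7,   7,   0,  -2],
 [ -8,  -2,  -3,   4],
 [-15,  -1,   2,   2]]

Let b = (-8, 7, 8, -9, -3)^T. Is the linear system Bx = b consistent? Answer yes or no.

no

Row reduce the augmented matrix [B | b].
R2 ← R2 − (1/2)·R1: [0, -2, -5/2, 6, 11]
R3 ← R3 + (7/4)·R1: [0, 0, 7/4, -9, -6]
R4 ← R4 − (2)·R1: [0, 6, -5, 12, 7]
R5 ← R5 − (15/4)·R1: [0, 14, -7/4, 17, 27]
R4 ← R4 + (3)·R2: [0, 0, -25/2, 30, 40]
R5 ← R5 + (7)·R2: [0, 0, -77/4, 59, 104]
R4 ← R4 + (50/7)·R3: [0, 0, 0, -240/7, -20/7]
R5 ← R5 + (11)·R3: [0, 0, 0, -40, 38]
R5 ← R5 − (7/6)·R4: [0, 0, 0, 0, 124/3]
The echelon form has 5 nonzero rows; the last pivot sits in the augmented column, so rank(B) = 4 but rank([B|b]) = 5.
Since the ranks differ, the system is inconsistent.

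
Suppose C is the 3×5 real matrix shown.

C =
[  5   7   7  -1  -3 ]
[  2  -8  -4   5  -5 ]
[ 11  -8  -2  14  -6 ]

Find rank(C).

3

Row reduce to echelon form.
R2 ← R2 − (2/5)·R1: [0, -54/5, -34/5, 27/5, -19/5]
R3 ← R3 − (11/5)·R1: [0, -117/5, -87/5, 81/5, 3/5]
R3 ← R3 − (13/6)·R2: [0, 0, -8/3, 9/2, 53/6]
Echelon form has 3 nonzero rows, so rank(C) = 3.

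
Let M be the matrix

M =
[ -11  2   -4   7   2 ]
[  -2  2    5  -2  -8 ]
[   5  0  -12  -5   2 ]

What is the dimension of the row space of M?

3

Row reduce to echelon form.
R2 ← R2 − (2/11)·R1: [0, 18/11, 63/11, -36/11, -92/11]
R3 ← R3 + (5/11)·R1: [0, 10/11, -152/11, -20/11, 32/11]
R3 ← R3 − (5/9)·R2: [0, 0, -17, 0, 68/9]
Echelon form has 3 nonzero rows, so rank(M) = 3.
The row space has dimension equal to the rank: 3.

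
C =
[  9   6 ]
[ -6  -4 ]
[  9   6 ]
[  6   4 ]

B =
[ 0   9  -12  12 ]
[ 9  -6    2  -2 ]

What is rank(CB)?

First compute CB:
[[ 54,  45, -96,  96],
 [-36, -30,  64, -64],
 [ 54,  45, -96,  96],
 [ 36,  30, -64,  64]]
Now row reduce the product.
R2 ← R2 + (2/3)·R1: [0, 0, 0, 0]
R3 ← R3 − R1: [0, 0, 0, 0]
R4 ← R4 − (2/3)·R1: [0, 0, 0, 0]
1 nonzero row, so rank(CB) = 1.

1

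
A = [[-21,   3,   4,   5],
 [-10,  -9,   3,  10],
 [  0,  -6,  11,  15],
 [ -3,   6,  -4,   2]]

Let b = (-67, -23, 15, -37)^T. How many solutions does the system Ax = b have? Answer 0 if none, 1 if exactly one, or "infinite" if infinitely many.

1

Row reduce the augmented matrix [A | b].
R2 ← R2 − (10/21)·R1: [0, -73/7, 23/21, 160/21, 187/21]
R4 ← R4 − (1/7)·R1: [0, 39/7, -32/7, 9/7, -192/7]
R3 ← R3 − (42/73)·R2: [0, 0, 757/73, 775/73, 721/73]
R4 ← R4 + (39/73)·R2: [0, 0, -291/73, 391/73, -1655/73]
R4 ← R4 + (291/757)·R3: [0, 0, 0, 7144/757, -14288/757]
The echelon form has 4 nonzero rows, and every pivot lies in the first 4 columns, so rank(A) = rank([A|b]) = 4.
The system is consistent.
rank = 4 = number of unknowns, so the solution is unique.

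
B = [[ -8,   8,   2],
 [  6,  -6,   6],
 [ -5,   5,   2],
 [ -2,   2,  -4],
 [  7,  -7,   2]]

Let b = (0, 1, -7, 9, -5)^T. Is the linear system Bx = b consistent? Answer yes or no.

no

Row reduce the augmented matrix [B | b].
R2 ← R2 + (3/4)·R1: [0, 0, 15/2, 1]
R3 ← R3 − (5/8)·R1: [0, 0, 3/4, -7]
R4 ← R4 − (1/4)·R1: [0, 0, -9/2, 9]
R5 ← R5 + (7/8)·R1: [0, 0, 15/4, -5]
R3 ← R3 − (1/10)·R2: [0, 0, 0, -71/10]
R4 ← R4 + (3/5)·R2: [0, 0, 0, 48/5]
R5 ← R5 − (1/2)·R2: [0, 0, 0, -11/2]
R4 ← R4 + (96/71)·R3: [0, 0, 0, 0]
R5 ← R5 − (55/71)·R3: [0, 0, 0, 0]
The echelon form has 3 nonzero rows; the last pivot sits in the augmented column, so rank(B) = 2 but rank([B|b]) = 3.
Since the ranks differ, the system is inconsistent.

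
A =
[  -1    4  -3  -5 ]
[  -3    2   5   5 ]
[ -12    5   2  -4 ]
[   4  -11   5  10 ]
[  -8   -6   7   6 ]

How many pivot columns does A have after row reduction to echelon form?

3

Row reduce to echelon form.
R2 ← R2 − (3)·R1: [0, -10, 14, 20]
R3 ← R3 − (12)·R1: [0, -43, 38, 56]
R4 ← R4 + (4)·R1: [0, 5, -7, -10]
R5 ← R5 − (8)·R1: [0, -38, 31, 46]
R3 ← R3 − (43/10)·R2: [0, 0, -111/5, -30]
R4 ← R4 + (1/2)·R2: [0, 0, 0, 0]
R5 ← R5 − (19/5)·R2: [0, 0, -111/5, -30]
R5 ← R5 − R3: [0, 0, 0, 0]
Echelon form has 3 nonzero rows, so rank(A) = 3.
Each nonzero row contributes one pivot column: 3 pivot columns.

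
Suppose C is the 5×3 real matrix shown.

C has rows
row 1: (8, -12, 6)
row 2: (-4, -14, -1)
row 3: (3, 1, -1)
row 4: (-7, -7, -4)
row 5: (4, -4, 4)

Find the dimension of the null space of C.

0

Row reduce to echelon form.
R2 ← R2 + (1/2)·R1: [0, -20, 2]
R3 ← R3 − (3/8)·R1: [0, 11/2, -13/4]
R4 ← R4 + (7/8)·R1: [0, -35/2, 5/4]
R5 ← R5 − (1/2)·R1: [0, 2, 1]
R3 ← R3 + (11/40)·R2: [0, 0, -27/10]
R4 ← R4 − (7/8)·R2: [0, 0, -1/2]
R5 ← R5 + (1/10)·R2: [0, 0, 6/5]
R4 ← R4 − (5/27)·R3: [0, 0, 0]
R5 ← R5 + (4/9)·R3: [0, 0, 0]
3 nonzero rows, so rank(C) = 3.
C has 3 columns; by rank–nullity, nullity = 3 − 3 = 0.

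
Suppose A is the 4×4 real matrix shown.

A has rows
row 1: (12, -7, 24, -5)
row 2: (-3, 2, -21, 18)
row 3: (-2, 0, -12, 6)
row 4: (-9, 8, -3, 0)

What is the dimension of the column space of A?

Row reduce to echelon form.
R2 ← R2 + (1/4)·R1: [0, 1/4, -15, 67/4]
R3 ← R3 + (1/6)·R1: [0, -7/6, -8, 31/6]
R4 ← R4 + (3/4)·R1: [0, 11/4, 15, -15/4]
R3 ← R3 + (14/3)·R2: [0, 0, -78, 250/3]
R4 ← R4 − (11)·R2: [0, 0, 180, -188]
R4 ← R4 + (30/13)·R3: [0, 0, 0, 56/13]
Echelon form has 4 nonzero rows, so rank(A) = 4.
The column space has dimension equal to the rank: 4.

4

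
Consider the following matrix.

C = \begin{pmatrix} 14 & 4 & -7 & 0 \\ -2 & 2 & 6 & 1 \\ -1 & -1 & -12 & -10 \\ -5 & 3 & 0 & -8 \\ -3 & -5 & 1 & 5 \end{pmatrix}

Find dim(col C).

3

Row reduce to echelon form.
R2 ← R2 + (1/7)·R1: [0, 18/7, 5, 1]
R3 ← R3 + (1/14)·R1: [0, -5/7, -25/2, -10]
R4 ← R4 + (5/14)·R1: [0, 31/7, -5/2, -8]
R5 ← R5 + (3/14)·R1: [0, -29/7, -1/2, 5]
R3 ← R3 + (5/18)·R2: [0, 0, -100/9, -175/18]
R4 ← R4 − (31/18)·R2: [0, 0, -100/9, -175/18]
R5 ← R5 + (29/18)·R2: [0, 0, 68/9, 119/18]
R4 ← R4 − R3: [0, 0, 0, 0]
R5 ← R5 + (17/25)·R3: [0, 0, 0, 0]
Echelon form has 3 nonzero rows, so rank(C) = 3.
The column space has dimension equal to the rank: 3.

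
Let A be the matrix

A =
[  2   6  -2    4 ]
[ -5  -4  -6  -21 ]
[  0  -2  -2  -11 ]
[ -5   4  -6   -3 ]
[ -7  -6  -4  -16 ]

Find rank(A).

Row reduce to echelon form.
R2 ← R2 + (5/2)·R1: [0, 11, -11, -11]
R4 ← R4 + (5/2)·R1: [0, 19, -11, 7]
R5 ← R5 + (7/2)·R1: [0, 15, -11, -2]
R3 ← R3 + (2/11)·R2: [0, 0, -4, -13]
R4 ← R4 − (19/11)·R2: [0, 0, 8, 26]
R5 ← R5 − (15/11)·R2: [0, 0, 4, 13]
R4 ← R4 + (2)·R3: [0, 0, 0, 0]
R5 ← R5 + R3: [0, 0, 0, 0]
Echelon form has 3 nonzero rows, so rank(A) = 3.

3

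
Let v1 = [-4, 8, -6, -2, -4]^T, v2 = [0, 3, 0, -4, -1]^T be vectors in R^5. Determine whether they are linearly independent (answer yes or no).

yes

Form the matrix with these vectors as rows and row reduce.
2 nonzero rows, so the 2 vectors span a space of dimension 2.
Since 2 = 2, the vectors are linearly independent.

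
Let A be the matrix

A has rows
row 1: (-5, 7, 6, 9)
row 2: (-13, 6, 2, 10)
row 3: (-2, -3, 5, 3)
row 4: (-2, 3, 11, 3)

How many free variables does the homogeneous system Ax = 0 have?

0

Row reduce to echelon form.
R2 ← R2 − (13/5)·R1: [0, -61/5, -68/5, -67/5]
R3 ← R3 − (2/5)·R1: [0, -29/5, 13/5, -3/5]
R4 ← R4 − (2/5)·R1: [0, 1/5, 43/5, -3/5]
R3 ← R3 − (29/61)·R2: [0, 0, 553/61, 352/61]
R4 ← R4 + (1/61)·R2: [0, 0, 511/61, -50/61]
R4 ← R4 − (73/79)·R3: [0, 0, 0, -486/79]
4 nonzero rows, so rank(A) = 4.
A has 4 columns; by rank–nullity, nullity = 4 − 4 = 0.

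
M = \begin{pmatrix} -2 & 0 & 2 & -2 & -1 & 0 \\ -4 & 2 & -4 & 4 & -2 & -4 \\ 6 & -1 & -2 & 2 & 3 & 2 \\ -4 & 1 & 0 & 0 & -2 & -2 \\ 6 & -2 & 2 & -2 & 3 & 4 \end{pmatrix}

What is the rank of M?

Row reduce to echelon form.
R2 ← R2 − (2)·R1: [0, 2, -8, 8, 0, -4]
R3 ← R3 + (3)·R1: [0, -1, 4, -4, 0, 2]
R4 ← R4 − (2)·R1: [0, 1, -4, 4, 0, -2]
R5 ← R5 + (3)·R1: [0, -2, 8, -8, 0, 4]
R3 ← R3 + (1/2)·R2: [0, 0, 0, 0, 0, 0]
R4 ← R4 − (1/2)·R2: [0, 0, 0, 0, 0, 0]
R5 ← R5 + R2: [0, 0, 0, 0, 0, 0]
Echelon form has 2 nonzero rows, so rank(M) = 2.

2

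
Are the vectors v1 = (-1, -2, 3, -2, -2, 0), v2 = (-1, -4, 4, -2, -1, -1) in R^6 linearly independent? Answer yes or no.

yes

Form the matrix with these vectors as rows and row reduce.
R2 ← R2 − R1: [0, -2, 1, 0, 1, -1]
2 nonzero rows, so the 2 vectors span a space of dimension 2.
Since 2 = 2, the vectors are linearly independent.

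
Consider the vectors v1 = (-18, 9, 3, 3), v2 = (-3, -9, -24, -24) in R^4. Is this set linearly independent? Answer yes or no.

yes

Form the matrix with these vectors as rows and row reduce.
R2 ← R2 − (1/6)·R1: [0, -21/2, -49/2, -49/2]
2 nonzero rows, so the 2 vectors span a space of dimension 2.
Since 2 = 2, the vectors are linearly independent.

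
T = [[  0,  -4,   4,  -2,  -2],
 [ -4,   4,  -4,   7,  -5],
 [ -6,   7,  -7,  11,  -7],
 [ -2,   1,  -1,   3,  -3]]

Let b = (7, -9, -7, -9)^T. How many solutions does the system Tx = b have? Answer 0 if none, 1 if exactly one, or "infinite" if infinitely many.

Row reduce the augmented matrix [T | b].
Swap R1 ↔ R2
R3 ← R3 − (3/2)·R1: [0, 1, -1, 1/2, 1/2, 13/2]
R4 ← R4 − (1/2)·R1: [0, -1, 1, -1/2, -1/2, -9/2]
R3 ← R3 + (1/4)·R2: [0, 0, 0, 0, 0, 33/4]
R4 ← R4 − (1/4)·R2: [0, 0, 0, 0, 0, -25/4]
R4 ← R4 + (25/33)·R3: [0, 0, 0, 0, 0, 0]
The echelon form has 3 nonzero rows; the last pivot sits in the augmented column, so rank(T) = 2 but rank([T|b]) = 3.
Since the ranks differ, the system is inconsistent.
It has no solutions.

0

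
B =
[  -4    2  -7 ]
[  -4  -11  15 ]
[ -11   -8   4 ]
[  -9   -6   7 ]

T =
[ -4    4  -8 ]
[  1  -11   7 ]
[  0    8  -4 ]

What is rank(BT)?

First compute BT:
[[ 18, -94,  74],
 [  5, 225, -105],
 [ 36,  76,  16],
 [ 30,  86,   2]]
Now row reduce the product.
R2 ← R2 − (5/18)·R1: [0, 2260/9, -1130/9]
R3 ← R3 − (2)·R1: [0, 264, -132]
R4 ← R4 − (5/3)·R1: [0, 728/3, -364/3]
R3 ← R3 − (594/565)·R2: [0, 0, 0]
R4 ← R4 − (546/565)·R2: [0, 0, 0]
2 nonzero rows, so rank(BT) = 2.

2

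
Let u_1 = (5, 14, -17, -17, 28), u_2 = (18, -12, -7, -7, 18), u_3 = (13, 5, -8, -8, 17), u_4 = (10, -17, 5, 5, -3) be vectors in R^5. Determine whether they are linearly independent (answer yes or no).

yes

Form the matrix with these vectors as rows and row reduce.
R2 ← R2 − (18/5)·R1: [0, -312/5, 271/5, 271/5, -414/5]
R3 ← R3 − (13/5)·R1: [0, -157/5, 181/5, 181/5, -279/5]
R4 ← R4 − (2)·R1: [0, -45, 39, 39, -59]
R3 ← R3 − (157/312)·R2: [0, 0, 2785/312, 2785/312, -735/52]
R4 ← R4 − (75/104)·R2: [0, 0, -9/104, -9/104, 37/52]
R4 ← R4 + (27/2785)·R3: [0, 0, 0, 0, 320/557]
4 nonzero rows, so the 4 vectors span a space of dimension 4.
Since 4 = 4, the vectors are linearly independent.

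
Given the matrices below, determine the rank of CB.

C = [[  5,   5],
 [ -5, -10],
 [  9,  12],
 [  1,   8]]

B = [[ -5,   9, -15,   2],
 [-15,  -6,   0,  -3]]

2

First compute CB:
[[-100,  15, -75,  -5],
 [175,  15,  75,  20],
 [-225,   9, -135, -18],
 [-125, -39, -15, -22]]
Now row reduce the product.
R2 ← R2 + (7/4)·R1: [0, 165/4, -225/4, 45/4]
R3 ← R3 − (9/4)·R1: [0, -99/4, 135/4, -27/4]
R4 ← R4 − (5/4)·R1: [0, -231/4, 315/4, -63/4]
R3 ← R3 + (3/5)·R2: [0, 0, 0, 0]
R4 ← R4 + (7/5)·R2: [0, 0, 0, 0]
2 nonzero rows, so rank(CB) = 2.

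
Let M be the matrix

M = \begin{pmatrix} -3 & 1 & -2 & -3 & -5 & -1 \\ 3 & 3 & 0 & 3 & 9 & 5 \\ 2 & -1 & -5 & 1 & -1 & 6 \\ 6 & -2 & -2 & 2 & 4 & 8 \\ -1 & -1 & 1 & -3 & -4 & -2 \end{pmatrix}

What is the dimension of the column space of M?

Row reduce to echelon form.
R2 ← R2 + R1: [0, 4, -2, 0, 4, 4]
R3 ← R3 + (2/3)·R1: [0, -1/3, -19/3, -1, -13/3, 16/3]
R4 ← R4 + (2)·R1: [0, 0, -6, -4, -6, 6]
R5 ← R5 − (1/3)·R1: [0, -4/3, 5/3, -2, -7/3, -5/3]
R3 ← R3 + (1/12)·R2: [0, 0, -13/2, -1, -4, 17/3]
R5 ← R5 + (1/3)·R2: [0, 0, 1, -2, -1, -1/3]
R4 ← R4 − (12/13)·R3: [0, 0, 0, -40/13, -30/13, 10/13]
R5 ← R5 + (2/13)·R3: [0, 0, 0, -28/13, -21/13, 7/13]
R5 ← R5 − (7/10)·R4: [0, 0, 0, 0, 0, 0]
Echelon form has 4 nonzero rows, so rank(M) = 4.
The column space has dimension equal to the rank: 4.

4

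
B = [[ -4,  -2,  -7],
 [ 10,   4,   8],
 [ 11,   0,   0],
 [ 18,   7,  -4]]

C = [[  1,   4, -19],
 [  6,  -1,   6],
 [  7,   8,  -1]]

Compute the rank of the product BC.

First compute BC:
[[-65, -70,  71],
 [ 90, 100, -174],
 [ 11,  44, -209],
 [ 32,  33, -296]]
Now row reduce the product.
R2 ← R2 + (18/13)·R1: [0, 40/13, -984/13]
R3 ← R3 + (11/65)·R1: [0, 418/13, -12804/65]
R4 ← R4 + (32/65)·R1: [0, -19/13, -16968/65]
R3 ← R3 − (209/20)·R2: [0, 0, 594]
R4 ← R4 + (19/40)·R2: [0, 0, -297]
R4 ← R4 + (1/2)·R3: [0, 0, 0]
3 nonzero rows, so rank(BC) = 3.

3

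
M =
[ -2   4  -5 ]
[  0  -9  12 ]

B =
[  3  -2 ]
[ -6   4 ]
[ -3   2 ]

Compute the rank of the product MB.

1

First compute MB:
[[-15,  10],
 [ 18, -12]]
Now row reduce the product.
R2 ← R2 + (6/5)·R1: [0, 0]
1 nonzero row, so rank(MB) = 1.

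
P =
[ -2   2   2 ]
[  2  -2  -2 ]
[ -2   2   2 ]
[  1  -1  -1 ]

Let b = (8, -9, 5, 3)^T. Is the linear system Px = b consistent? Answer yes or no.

no

Row reduce the augmented matrix [P | b].
R2 ← R2 + R1: [0, 0, 0, -1]
R3 ← R3 − R1: [0, 0, 0, -3]
R4 ← R4 + (1/2)·R1: [0, 0, 0, 7]
R3 ← R3 − (3)·R2: [0, 0, 0, 0]
R4 ← R4 + (7)·R2: [0, 0, 0, 0]
The echelon form has 2 nonzero rows; the last pivot sits in the augmented column, so rank(P) = 1 but rank([P|b]) = 2.
Since the ranks differ, the system is inconsistent.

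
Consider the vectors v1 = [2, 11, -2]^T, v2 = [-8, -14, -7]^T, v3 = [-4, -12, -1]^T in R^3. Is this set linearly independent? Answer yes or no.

Form the matrix with these vectors as rows and row reduce.
R2 ← R2 + (4)·R1: [0, 30, -15]
R3 ← R3 + (2)·R1: [0, 10, -5]
R3 ← R3 − (1/3)·R2: [0, 0, 0]
2 nonzero rows, so the 3 vectors span a space of dimension 2.
Since 2 < 3, the vectors are linearly dependent.

no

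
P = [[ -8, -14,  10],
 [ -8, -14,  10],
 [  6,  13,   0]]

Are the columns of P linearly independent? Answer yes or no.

Row reduce P to echelon form.
R2 ← R2 − R1: [0, 0, 0]
R3 ← R3 + (3/4)·R1: [0, 5/2, 15/2]
Swap R2 ↔ R3
2 pivots among 3 columns.
Only 2 < 3 pivot columns, so the columns are linearly dependent.

no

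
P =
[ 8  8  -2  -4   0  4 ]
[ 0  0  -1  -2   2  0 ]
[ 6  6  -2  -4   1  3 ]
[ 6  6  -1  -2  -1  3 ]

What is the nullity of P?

Row reduce to echelon form.
R3 ← R3 − (3/4)·R1: [0, 0, -1/2, -1, 1, 0]
R4 ← R4 − (3/4)·R1: [0, 0, 1/2, 1, -1, 0]
R3 ← R3 − (1/2)·R2: [0, 0, 0, 0, 0, 0]
R4 ← R4 + (1/2)·R2: [0, 0, 0, 0, 0, 0]
2 nonzero rows, so rank(P) = 2.
P has 6 columns; by rank–nullity, nullity = 6 − 2 = 4.

4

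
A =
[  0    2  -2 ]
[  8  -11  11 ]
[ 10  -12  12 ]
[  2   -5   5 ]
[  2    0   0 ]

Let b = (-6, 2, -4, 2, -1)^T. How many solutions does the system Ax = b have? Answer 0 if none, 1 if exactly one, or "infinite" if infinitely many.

0

Row reduce the augmented matrix [A | b].
Swap R1 ↔ R2
R3 ← R3 − (5/4)·R1: [0, 7/4, -7/4, -13/2]
R4 ← R4 − (1/4)·R1: [0, -9/4, 9/4, 3/2]
R5 ← R5 − (1/4)·R1: [0, 11/4, -11/4, -3/2]
R3 ← R3 − (7/8)·R2: [0, 0, 0, -5/4]
R4 ← R4 + (9/8)·R2: [0, 0, 0, -21/4]
R5 ← R5 − (11/8)·R2: [0, 0, 0, 27/4]
R4 ← R4 − (21/5)·R3: [0, 0, 0, 0]
R5 ← R5 + (27/5)·R3: [0, 0, 0, 0]
The echelon form has 3 nonzero rows; the last pivot sits in the augmented column, so rank(A) = 2 but rank([A|b]) = 3.
Since the ranks differ, the system is inconsistent.
It has no solutions.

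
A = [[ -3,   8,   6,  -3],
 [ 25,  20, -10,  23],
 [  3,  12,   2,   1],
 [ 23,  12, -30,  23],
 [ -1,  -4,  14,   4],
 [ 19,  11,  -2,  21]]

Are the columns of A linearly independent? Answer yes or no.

yes

Row reduce A to echelon form.
R2 ← R2 + (25/3)·R1: [0, 260/3, 40, -2]
R3 ← R3 + R1: [0, 20, 8, -2]
R4 ← R4 + (23/3)·R1: [0, 220/3, 16, 0]
R5 ← R5 − (1/3)·R1: [0, -20/3, 12, 5]
R6 ← R6 + (19/3)·R1: [0, 185/3, 36, 2]
R3 ← R3 − (3/13)·R2: [0, 0, -16/13, -20/13]
R4 ← R4 − (11/13)·R2: [0, 0, -232/13, 22/13]
R5 ← R5 + (1/13)·R2: [0, 0, 196/13, 63/13]
R6 ← R6 − (37/52)·R2: [0, 0, 98/13, 89/26]
R4 ← R4 − (29/2)·R3: [0, 0, 0, 24]
R5 ← R5 + (49/4)·R3: [0, 0, 0, -14]
R6 ← R6 + (49/8)·R3: [0, 0, 0, -6]
R5 ← R5 + (7/12)·R4: [0, 0, 0, 0]
R6 ← R6 + (1/4)·R4: [0, 0, 0, 0]
4 pivots among 4 columns.
Every column is a pivot column, so the columns are linearly independent.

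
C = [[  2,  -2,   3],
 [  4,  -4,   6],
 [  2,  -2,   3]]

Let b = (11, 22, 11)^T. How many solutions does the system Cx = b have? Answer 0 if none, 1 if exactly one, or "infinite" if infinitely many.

infinite

Row reduce the augmented matrix [C | b].
R2 ← R2 − (2)·R1: [0, 0, 0, 0]
R3 ← R3 − R1: [0, 0, 0, 0]
The echelon form has 1 nonzero rows, and every pivot lies in the first 3 columns, so rank(C) = rank([C|b]) = 1.
The system is consistent.
rank = 1 < 3 unknowns, so there are infinitely many solutions.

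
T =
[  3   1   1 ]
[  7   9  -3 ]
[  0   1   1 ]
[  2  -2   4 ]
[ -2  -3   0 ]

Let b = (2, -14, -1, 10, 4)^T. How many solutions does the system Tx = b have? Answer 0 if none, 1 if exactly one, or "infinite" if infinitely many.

Row reduce the augmented matrix [T | b].
R2 ← R2 − (7/3)·R1: [0, 20/3, -16/3, -56/3]
R4 ← R4 − (2/3)·R1: [0, -8/3, 10/3, 26/3]
R5 ← R5 + (2/3)·R1: [0, -7/3, 2/3, 16/3]
R3 ← R3 − (3/20)·R2: [0, 0, 9/5, 9/5]
R4 ← R4 + (2/5)·R2: [0, 0, 6/5, 6/5]
R5 ← R5 + (7/20)·R2: [0, 0, -6/5, -6/5]
R4 ← R4 − (2/3)·R3: [0, 0, 0, 0]
R5 ← R5 + (2/3)·R3: [0, 0, 0, 0]
The echelon form has 3 nonzero rows, and every pivot lies in the first 3 columns, so rank(T) = rank([T|b]) = 3.
The system is consistent.
rank = 3 = number of unknowns, so the solution is unique.

1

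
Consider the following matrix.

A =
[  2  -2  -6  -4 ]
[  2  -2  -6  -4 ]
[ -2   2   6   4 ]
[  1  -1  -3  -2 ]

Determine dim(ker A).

3

Row reduce to echelon form.
R2 ← R2 − R1: [0, 0, 0, 0]
R3 ← R3 + R1: [0, 0, 0, 0]
R4 ← R4 − (1/2)·R1: [0, 0, 0, 0]
1 nonzero row, so rank(A) = 1.
A has 4 columns; by rank–nullity, nullity = 4 − 1 = 3.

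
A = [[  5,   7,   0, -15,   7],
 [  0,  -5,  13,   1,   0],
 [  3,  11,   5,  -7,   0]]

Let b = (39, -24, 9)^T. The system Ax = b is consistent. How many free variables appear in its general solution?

Row reduce the augmented matrix [A | b].
R3 ← R3 − (3/5)·R1: [0, 34/5, 5, 2, -21/5, -72/5]
R3 ← R3 + (34/25)·R2: [0, 0, 567/25, 84/25, -21/5, -1176/25]
The echelon form has 3 nonzero rows, and every pivot lies in the first 5 columns, so rank(A) = rank([A|b]) = 3.
The system is consistent.
Free variables = (unknowns) − (rank) = 5 − 3 = 2.

2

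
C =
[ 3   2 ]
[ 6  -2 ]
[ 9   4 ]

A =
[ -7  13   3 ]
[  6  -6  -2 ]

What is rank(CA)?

First compute CA:
[[ -9,  27,   5],
 [-54,  90,  22],
 [-39,  93,  19]]
Now row reduce the product.
R2 ← R2 − (6)·R1: [0, -72, -8]
R3 ← R3 − (13/3)·R1: [0, -24, -8/3]
R3 ← R3 − (1/3)·R2: [0, 0, 0]
2 nonzero rows, so rank(CA) = 2.

2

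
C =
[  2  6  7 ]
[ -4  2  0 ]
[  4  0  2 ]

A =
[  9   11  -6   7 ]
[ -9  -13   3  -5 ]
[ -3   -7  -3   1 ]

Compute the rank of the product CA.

2

First compute CA:
[[-57, -105, -15,  -9],
 [-54, -70,  30, -38],
 [ 30,  30, -30,  30]]
Now row reduce the product.
R2 ← R2 − (18/19)·R1: [0, 560/19, 840/19, -560/19]
R3 ← R3 + (10/19)·R1: [0, -480/19, -720/19, 480/19]
R3 ← R3 + (6/7)·R2: [0, 0, 0, 0]
2 nonzero rows, so rank(CA) = 2.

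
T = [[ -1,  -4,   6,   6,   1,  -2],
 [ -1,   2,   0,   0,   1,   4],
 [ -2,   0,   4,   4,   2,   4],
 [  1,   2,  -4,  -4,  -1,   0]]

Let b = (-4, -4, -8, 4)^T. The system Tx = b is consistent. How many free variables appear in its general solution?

Row reduce the augmented matrix [T | b].
R2 ← R2 − R1: [0, 6, -6, -6, 0, 6, 0]
R3 ← R3 − (2)·R1: [0, 8, -8, -8, 0, 8, 0]
R4 ← R4 + R1: [0, -2, 2, 2, 0, -2, 0]
R3 ← R3 − (4/3)·R2: [0, 0, 0, 0, 0, 0, 0]
R4 ← R4 + (1/3)·R2: [0, 0, 0, 0, 0, 0, 0]
The echelon form has 2 nonzero rows, and every pivot lies in the first 6 columns, so rank(T) = rank([T|b]) = 2.
The system is consistent.
Free variables = (unknowns) − (rank) = 6 − 2 = 4.

4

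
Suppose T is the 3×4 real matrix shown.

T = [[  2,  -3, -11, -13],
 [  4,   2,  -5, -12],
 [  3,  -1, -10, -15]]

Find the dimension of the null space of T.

1

Row reduce to echelon form.
R2 ← R2 − (2)·R1: [0, 8, 17, 14]
R3 ← R3 − (3/2)·R1: [0, 7/2, 13/2, 9/2]
R3 ← R3 − (7/16)·R2: [0, 0, -15/16, -13/8]
3 nonzero rows, so rank(T) = 3.
T has 4 columns; by rank–nullity, nullity = 4 − 3 = 1.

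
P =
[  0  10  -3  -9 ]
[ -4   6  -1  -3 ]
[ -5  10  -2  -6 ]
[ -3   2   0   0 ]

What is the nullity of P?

Row reduce to echelon form.
Swap R1 ↔ R2
R3 ← R3 − (5/4)·R1: [0, 5/2, -3/4, -9/4]
R4 ← R4 − (3/4)·R1: [0, -5/2, 3/4, 9/4]
R3 ← R3 − (1/4)·R2: [0, 0, 0, 0]
R4 ← R4 + (1/4)·R2: [0, 0, 0, 0]
2 nonzero rows, so rank(P) = 2.
P has 4 columns; by rank–nullity, nullity = 4 − 2 = 2.

2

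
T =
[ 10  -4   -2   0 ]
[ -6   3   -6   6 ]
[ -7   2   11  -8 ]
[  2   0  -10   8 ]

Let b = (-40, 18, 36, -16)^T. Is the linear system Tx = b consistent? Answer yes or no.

Row reduce the augmented matrix [T | b].
R2 ← R2 + (3/5)·R1: [0, 3/5, -36/5, 6, -6]
R3 ← R3 + (7/10)·R1: [0, -4/5, 48/5, -8, 8]
R4 ← R4 − (1/5)·R1: [0, 4/5, -48/5, 8, -8]
R3 ← R3 + (4/3)·R2: [0, 0, 0, 0, 0]
R4 ← R4 − (4/3)·R2: [0, 0, 0, 0, 0]
The echelon form has 2 nonzero rows, and every pivot lies in the first 4 columns, so rank(T) = rank([T|b]) = 2.
The system is consistent.

yes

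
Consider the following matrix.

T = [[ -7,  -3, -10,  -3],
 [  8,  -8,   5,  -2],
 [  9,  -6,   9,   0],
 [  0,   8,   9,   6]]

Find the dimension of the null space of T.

Row reduce to echelon form.
R2 ← R2 + (8/7)·R1: [0, -80/7, -45/7, -38/7]
R3 ← R3 + (9/7)·R1: [0, -69/7, -27/7, -27/7]
R3 ← R3 − (69/80)·R2: [0, 0, 27/16, 33/40]
R4 ← R4 + (7/10)·R2: [0, 0, 9/2, 11/5]
R4 ← R4 − (8/3)·R3: [0, 0, 0, 0]
3 nonzero rows, so rank(T) = 3.
T has 4 columns; by rank–nullity, nullity = 4 − 3 = 1.

1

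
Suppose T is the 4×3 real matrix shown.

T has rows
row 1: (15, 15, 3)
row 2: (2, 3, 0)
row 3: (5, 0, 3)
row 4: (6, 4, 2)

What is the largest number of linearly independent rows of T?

2

Row reduce to echelon form.
R2 ← R2 − (2/15)·R1: [0, 1, -2/5]
R3 ← R3 − (1/3)·R1: [0, -5, 2]
R4 ← R4 − (2/5)·R1: [0, -2, 4/5]
R3 ← R3 + (5)·R2: [0, 0, 0]
R4 ← R4 + (2)·R2: [0, 0, 0]
Echelon form has 2 nonzero rows, so rank(T) = 2.
The rank gives the maximum number of linearly independent rows: 2.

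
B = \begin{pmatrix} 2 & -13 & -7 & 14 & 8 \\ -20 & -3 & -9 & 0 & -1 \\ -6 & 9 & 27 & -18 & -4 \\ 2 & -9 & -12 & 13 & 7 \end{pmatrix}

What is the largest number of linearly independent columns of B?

Row reduce to echelon form.
R2 ← R2 + (10)·R1: [0, -133, -79, 140, 79]
R3 ← R3 + (3)·R1: [0, -30, 6, 24, 20]
R4 ← R4 − R1: [0, 4, -5, -1, -1]
R3 ← R3 − (30/133)·R2: [0, 0, 3168/133, -144/19, 290/133]
R4 ← R4 + (4/133)·R2: [0, 0, -981/133, 61/19, 183/133]
R4 ← R4 + (109/352)·R3: [0, 0, 0, 19/22, 361/176]
Echelon form has 4 nonzero rows, so rank(B) = 4.
The rank gives the maximum number of linearly independent columns: 4.

4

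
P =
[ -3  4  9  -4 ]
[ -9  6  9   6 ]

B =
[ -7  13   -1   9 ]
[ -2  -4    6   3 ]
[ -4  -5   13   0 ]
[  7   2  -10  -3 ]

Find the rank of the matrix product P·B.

First compute PB:
[[-51, -108, 184,  -3],
 [ 57, -174, 102, -81]]
Now row reduce the product.
R2 ← R2 + (19/17)·R1: [0, -5010/17, 5230/17, -1434/17]
2 nonzero rows, so rank(PB) = 2.

2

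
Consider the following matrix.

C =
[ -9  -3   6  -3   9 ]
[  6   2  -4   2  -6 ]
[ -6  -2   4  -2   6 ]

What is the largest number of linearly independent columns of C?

Row reduce to echelon form.
R2 ← R2 + (2/3)·R1: [0, 0, 0, 0, 0]
R3 ← R3 − (2/3)·R1: [0, 0, 0, 0, 0]
Echelon form has 1 nonzero row, so rank(C) = 1.
The rank gives the maximum number of linearly independent columns: 1.

1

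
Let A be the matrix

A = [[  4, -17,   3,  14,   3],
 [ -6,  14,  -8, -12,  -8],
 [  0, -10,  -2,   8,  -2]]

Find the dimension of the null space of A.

Row reduce to echelon form.
R2 ← R2 + (3/2)·R1: [0, -23/2, -7/2, 9, -7/2]
R3 ← R3 − (20/23)·R2: [0, 0, 24/23, 4/23, 24/23]
3 nonzero rows, so rank(A) = 3.
A has 5 columns; by rank–nullity, nullity = 5 − 3 = 2.

2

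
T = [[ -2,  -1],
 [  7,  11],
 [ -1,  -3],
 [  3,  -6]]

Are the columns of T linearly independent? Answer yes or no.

Row reduce T to echelon form.
R2 ← R2 + (7/2)·R1: [0, 15/2]
R3 ← R3 − (1/2)·R1: [0, -5/2]
R4 ← R4 + (3/2)·R1: [0, -15/2]
R3 ← R3 + (1/3)·R2: [0, 0]
R4 ← R4 + R2: [0, 0]
2 pivots among 2 columns.
Every column is a pivot column, so the columns are linearly independent.

yes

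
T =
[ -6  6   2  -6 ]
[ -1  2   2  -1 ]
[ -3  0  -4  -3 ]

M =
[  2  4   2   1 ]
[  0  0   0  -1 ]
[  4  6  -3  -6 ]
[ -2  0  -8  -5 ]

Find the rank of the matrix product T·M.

2

First compute TM:
[[  8, -12,  30,   6],
 [  8,   8,   0, -10],
 [-16, -36,  30,  36]]
Now row reduce the product.
R2 ← R2 − R1: [0, 20, -30, -16]
R3 ← R3 + (2)·R1: [0, -60, 90, 48]
R3 ← R3 + (3)·R2: [0, 0, 0, 0]
2 nonzero rows, so rank(TM) = 2.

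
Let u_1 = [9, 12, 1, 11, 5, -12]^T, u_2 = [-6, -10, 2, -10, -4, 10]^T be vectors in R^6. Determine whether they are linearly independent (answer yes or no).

yes

Form the matrix with these vectors as rows and row reduce.
R2 ← R2 + (2/3)·R1: [0, -2, 8/3, -8/3, -2/3, 2]
2 nonzero rows, so the 2 vectors span a space of dimension 2.
Since 2 = 2, the vectors are linearly independent.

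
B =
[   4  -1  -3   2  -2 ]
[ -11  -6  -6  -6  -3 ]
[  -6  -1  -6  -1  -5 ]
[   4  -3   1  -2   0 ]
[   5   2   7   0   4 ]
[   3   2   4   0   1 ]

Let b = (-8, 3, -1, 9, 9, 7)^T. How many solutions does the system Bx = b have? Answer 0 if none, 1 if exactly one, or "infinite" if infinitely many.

Row reduce the augmented matrix [B | b].
R2 ← R2 + (11/4)·R1: [0, -35/4, -57/4, -1/2, -17/2, -19]
R3 ← R3 + (3/2)·R1: [0, -5/2, -21/2, 2, -8, -13]
R4 ← R4 − R1: [0, -2, 4, -4, 2, 17]
R5 ← R5 − (5/4)·R1: [0, 13/4, 43/4, -5/2, 13/2, 19]
R6 ← R6 − (3/4)·R1: [0, 11/4, 25/4, -3/2, 5/2, 13]
R3 ← R3 − (2/7)·R2: [0, 0, -45/7, 15/7, -39/7, -53/7]
R4 ← R4 − (8/35)·R2: [0, 0, 254/35, -136/35, 138/35, 747/35]
R5 ← R5 + (13/35)·R2: [0, 0, 191/35, -94/35, 117/35, 418/35]
R6 ← R6 + (11/35)·R2: [0, 0, 62/35, -58/35, -6/35, 246/35]
R4 ← R4 + (254/225)·R3: [0, 0, 0, -22/15, -176/75, 2879/225]
R5 ← R5 + (191/225)·R3: [0, 0, 0, -13/15, -104/75, 1241/225]
R6 ← R6 + (62/225)·R3: [0, 0, 0, -16/15, -128/75, 1112/225]
R5 ← R5 − (13/22)·R4: [0, 0, 0, 0, 0, -45/22]
R6 ← R6 − (8/11)·R4: [0, 0, 0, 0, 0, -48/11]
R6 ← R6 − (32/15)·R5: [0, 0, 0, 0, 0, 0]
The echelon form has 5 nonzero rows; the last pivot sits in the augmented column, so rank(B) = 4 but rank([B|b]) = 5.
Since the ranks differ, the system is inconsistent.
It has no solutions.

0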